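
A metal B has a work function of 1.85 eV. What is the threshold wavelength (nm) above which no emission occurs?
670.18 nm

The threshold wavelength is when the photon energy equals the work function:
hc/λ₀ = φ

Solving for λ₀:
λ₀ = hc/φ = (6.626×10⁻³⁴ J·s)(3×10⁸ m/s) / (1.85 eV × 1.602×10⁻¹⁹ J/eV)
λ₀ = 670.18 nm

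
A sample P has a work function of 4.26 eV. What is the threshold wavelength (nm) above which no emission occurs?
291.04 nm

The threshold wavelength is when the photon energy equals the work function:
hc/λ₀ = φ

Solving for λ₀:
λ₀ = hc/φ = (6.626×10⁻³⁴ J·s)(3×10⁸ m/s) / (4.26 eV × 1.602×10⁻¹⁹ J/eV)
λ₀ = 291.04 nm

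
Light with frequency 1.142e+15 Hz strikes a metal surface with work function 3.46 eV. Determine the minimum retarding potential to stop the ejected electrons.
1.2629 V

The stopping potential V_s satisfies: eV_s = KE_max

First, find KE_max using Einstein's equation:
E_photon = hf = (6.626×10⁻³⁴ J·s)(1.142e+15 Hz) = 4.7229 eV
KE_max = E_photon - φ = 4.7229 - 3.46 = 1.2629 eV

Since eV_s = KE_max:
V_s = KE_max/e = 1.2629 V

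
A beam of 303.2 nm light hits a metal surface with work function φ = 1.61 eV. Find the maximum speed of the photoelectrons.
9.3386e+05 m/s

First, find the maximum kinetic energy:
E_photon = hc/λ = 4.0892 eV
KE_max = E_photon - φ = 4.0892 - 1.61 = 2.4792 eV

Convert to Joules: KE_max = 2.4792 × 1.602×10⁻¹⁹ J = 3.9721e-19 J

Then use KE = ½mv² to find velocity:
v = √(2·KE/m) = √(2 × 3.9721e-19 J / 9.109e-31 kg)
v = 9.3386e+05 m/s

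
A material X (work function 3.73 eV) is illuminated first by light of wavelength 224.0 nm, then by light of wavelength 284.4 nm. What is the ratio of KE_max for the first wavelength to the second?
2.8674

Using Einstein's equation: KE_max = hc/λ - φ

For λ₁ = 224.0 nm:
E₁ = hc/λ₁ = 5.5350 eV
KE₁ = E₁ - φ = 5.5350 - 3.73 = 1.8050 eV

For λ₂ = 284.4 nm:
E₂ = hc/λ₂ = 4.3595 eV
KE₂ = E₂ - φ = 4.3595 - 3.73 = 0.6295 eV

Ratio: KE₁/KE₂ = 1.8050/0.6295 = 2.8674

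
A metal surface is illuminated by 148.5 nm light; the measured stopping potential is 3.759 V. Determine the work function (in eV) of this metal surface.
4.59 eV

The stopping potential gives the maximum kinetic energy: KE_max = eV_s = 3.759 eV

From Einstein's photoelectric equation: KE_max = hc/λ - φ
Rearranging: φ = hc/λ - KE_max

Calculate photon energy:
E_photon = hc/λ = (6.626×10⁻³⁴ J·s)(3×10⁸ m/s) / (148.5×10⁻⁹ m) = 8.3491 eV

Therefore:
φ = 8.3491 - 3.759 = 4.59 eV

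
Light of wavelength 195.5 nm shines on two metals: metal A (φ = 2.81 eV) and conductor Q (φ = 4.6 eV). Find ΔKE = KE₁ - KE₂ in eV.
1.7900 eV

Using KE_max = hc/λ - φ for each metal:

Photon energy: E = hc/λ = 6.3419 eV

For metal A (φ₁ = 2.81 eV):
KE₁ = E - φ₁ = 6.3419 - 2.81 = 3.5319 eV

For conductor Q (φ₂ = 4.6 eV):
KE₂ = E - φ₂ = 6.3419 - 4.6 = 1.7419 eV

Difference:
ΔKE = KE₁ - KE₂ = 3.5319 - 1.7419 = 1.7900 eV

Note: The difference equals the difference in work functions: 4.6 - 2.81 = 1.79 eV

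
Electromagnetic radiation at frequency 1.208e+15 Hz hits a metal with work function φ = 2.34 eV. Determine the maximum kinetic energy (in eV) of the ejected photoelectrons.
2.6559 eV

Using Einstein's photoelectric equation: KE_max = hf - φ

First, calculate the photon energy:
E_photon = hf = (6.626×10⁻³⁴ J·s)(1.208e+15 Hz)
E_photon = 4.9959 eV

Then, the maximum kinetic energy:
KE_max = E_photon - φ = 4.9959 eV - 2.34 eV = 2.6559 eV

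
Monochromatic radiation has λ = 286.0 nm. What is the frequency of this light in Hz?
1.0482e+15 Hz

Using the wave equation: c = fλ

Solving for frequency:
f = c/λ = (3×10⁸ m/s) / (286.0×10⁻⁹ m)
f = 1.0482e+15 Hz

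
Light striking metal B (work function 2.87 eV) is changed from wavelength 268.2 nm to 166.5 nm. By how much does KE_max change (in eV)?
2.8237 eV

Using Einstein's equation: KE_max = hc/λ - φ

For λ₁ = 268.2 nm:
KE₁ = hc/λ₁ - φ = 4.6228 - 2.87 = 1.7528 eV

For λ₂ = 166.5 nm:
KE₂ = hc/λ₂ - φ = 7.4465 - 2.87 = 4.5765 eV

Change in KE:
ΔKE = KE₂ - KE₁ = 4.5765 - 1.7528 = 2.8237 eV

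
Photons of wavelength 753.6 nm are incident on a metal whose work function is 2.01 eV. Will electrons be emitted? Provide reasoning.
No

For photoemission, the photon energy must exceed the work function.

Photon energy: E = hc/λ = 1.6452 eV
Work function: φ = 2.01 eV

Since E_photon (1.6452 eV) < φ (2.01 eV), photoemission will NOT occur.
The threshold wavelength is λ₀ = hc/φ = 616.8 nm.
Since 753.6 nm > 616.8 nm, the photons lack sufficient energy.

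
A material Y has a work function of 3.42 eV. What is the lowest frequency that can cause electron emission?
8.2695e+14 Hz

The threshold frequency is when the photon energy equals the work function:
hf₀ = φ

Solving for f₀:
f₀ = φ/h = (3.42 eV × 1.602×10⁻¹⁹ J/eV) / (6.626×10⁻³⁴ J·s)
f₀ = 8.2695e+14 Hz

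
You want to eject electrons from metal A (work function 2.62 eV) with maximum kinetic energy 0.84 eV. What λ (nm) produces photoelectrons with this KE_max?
358.34 nm

From Einstein's equation: KE_max = hc/λ - φ

Rearranging for λ:
hc/λ = KE_max + φ
λ = hc/(KE_max + φ)

Required photon energy:
E_photon = KE_max + φ = 0.84 + 2.62 = 3.46 eV

Required wavelength:
λ = hc/E_photon = (6.626×10⁻³⁴)(3×10⁸) / (3.46 × 1.602×10⁻¹⁹)
λ = 358.34 nm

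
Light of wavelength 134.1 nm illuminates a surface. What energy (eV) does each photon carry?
9.2457 eV

Using E = hf = hc/λ:

E = hc/λ = (6.626×10⁻³⁴ J·s)(3×10⁸ m/s) / (134.1×10⁻⁹ m)
E = 9.2457 eV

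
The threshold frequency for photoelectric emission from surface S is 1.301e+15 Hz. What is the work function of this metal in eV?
5.38 eV

At the threshold frequency, photon energy equals work function:
φ = hf₀

Calculating:
φ = (6.626×10⁻³⁴ J·s)(1.301e+15 Hz)
φ = 5.38 eV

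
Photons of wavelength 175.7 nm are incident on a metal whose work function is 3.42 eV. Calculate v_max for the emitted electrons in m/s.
1.1310e+06 m/s

First, find the maximum kinetic energy:
E_photon = hc/λ = 7.0566 eV
KE_max = E_photon - φ = 7.0566 - 3.42 = 3.6366 eV

Convert to Joules: KE_max = 3.6366 × 1.602×10⁻¹⁹ J = 5.8265e-19 J

Then use KE = ½mv² to find velocity:
v = √(2·KE/m) = √(2 × 5.8265e-19 J / 9.109e-31 kg)
v = 1.1310e+06 m/s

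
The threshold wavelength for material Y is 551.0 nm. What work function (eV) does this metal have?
2.25 eV

At the threshold wavelength, photon energy equals work function:
φ = hc/λ₀

Calculating:
φ = (6.626×10⁻³⁴ J·s)(3×10⁸ m/s) / (551.0×10⁻⁹ m)
φ = 2.25 eV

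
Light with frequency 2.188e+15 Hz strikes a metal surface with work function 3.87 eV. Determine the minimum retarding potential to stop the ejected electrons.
5.1788 V

The stopping potential V_s satisfies: eV_s = KE_max

First, find KE_max using Einstein's equation:
E_photon = hf = (6.626×10⁻³⁴ J·s)(2.188e+15 Hz) = 9.0488 eV
KE_max = E_photon - φ = 9.0488 - 3.87 = 5.1788 eV

Since eV_s = KE_max:
V_s = KE_max/e = 5.1788 V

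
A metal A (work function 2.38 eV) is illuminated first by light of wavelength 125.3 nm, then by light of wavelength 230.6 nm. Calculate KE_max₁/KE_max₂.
2.5078

Using Einstein's equation: KE_max = hc/λ - φ

For λ₁ = 125.3 nm:
E₁ = hc/λ₁ = 9.8950 eV
KE₁ = E₁ - φ = 9.8950 - 2.38 = 7.5150 eV

For λ₂ = 230.6 nm:
E₂ = hc/λ₂ = 5.3766 eV
KE₂ = E₂ - φ = 5.3766 - 2.38 = 2.9966 eV

Ratio: KE₁/KE₂ = 7.5150/2.9966 = 2.5078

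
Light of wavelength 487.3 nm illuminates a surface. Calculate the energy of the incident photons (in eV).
2.5443 eV

Using E = hf = hc/λ:

E = hc/λ = (6.626×10⁻³⁴ J·s)(3×10⁸ m/s) / (487.3×10⁻⁹ m)
E = 2.5443 eV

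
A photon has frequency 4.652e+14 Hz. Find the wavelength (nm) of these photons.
644.44 nm

Using the wave equation: c = fλ

Solving for wavelength:
λ = c/f = (3×10⁸ m/s) / (4.652e+14 Hz)
λ = 644.44 nm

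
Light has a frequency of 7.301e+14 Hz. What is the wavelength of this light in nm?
410.62 nm

Using the wave equation: c = fλ

Solving for wavelength:
λ = c/f = (3×10⁸ m/s) / (7.301e+14 Hz)
λ = 410.62 nm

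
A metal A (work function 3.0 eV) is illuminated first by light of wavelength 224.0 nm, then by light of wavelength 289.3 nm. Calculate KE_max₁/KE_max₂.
1.9718

Using Einstein's equation: KE_max = hc/λ - φ

For λ₁ = 224.0 nm:
E₁ = hc/λ₁ = 5.5350 eV
KE₁ = E₁ - φ = 5.5350 - 3.0 = 2.5350 eV

For λ₂ = 289.3 nm:
E₂ = hc/λ₂ = 4.2857 eV
KE₂ = E₂ - φ = 4.2857 - 3.0 = 1.2857 eV

Ratio: KE₁/KE₂ = 2.5350/1.2857 = 1.9718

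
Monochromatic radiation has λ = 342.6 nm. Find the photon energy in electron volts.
3.6189 eV

Using E = hf = hc/λ:

E = hc/λ = (6.626×10⁻³⁴ J·s)(3×10⁸ m/s) / (342.6×10⁻⁹ m)
E = 3.6189 eV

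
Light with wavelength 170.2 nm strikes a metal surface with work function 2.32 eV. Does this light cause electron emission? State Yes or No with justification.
Yes

For photoemission, the photon energy must exceed the work function.

Photon energy: E = hc/λ = 7.2846 eV
Work function: φ = 2.32 eV

Since E_photon (7.2846 eV) > φ (2.32 eV), photoemission WILL occur.
The threshold wavelength is λ₀ = hc/φ = 534.4 nm.
Since 170.2 nm < 534.4 nm, the light has sufficient energy.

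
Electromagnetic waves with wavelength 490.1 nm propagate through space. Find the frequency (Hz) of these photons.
6.1170e+14 Hz

Using the wave equation: c = fλ

Solving for frequency:
f = c/λ = (3×10⁸ m/s) / (490.1×10⁻⁹ m)
f = 6.1170e+14 Hz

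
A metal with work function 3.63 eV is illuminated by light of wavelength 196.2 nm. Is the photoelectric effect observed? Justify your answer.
Yes

For photoemission, the photon energy must exceed the work function.

Photon energy: E = hc/λ = 6.3193 eV
Work function: φ = 3.63 eV

Since E_photon (6.3193 eV) > φ (3.63 eV), photoemission WILL occur.
The threshold wavelength is λ₀ = hc/φ = 341.6 nm.
Since 196.2 nm < 341.6 nm, the light has sufficient energy.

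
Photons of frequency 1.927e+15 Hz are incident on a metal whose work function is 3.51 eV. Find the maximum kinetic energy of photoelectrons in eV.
4.4594 eV

Using Einstein's photoelectric equation: KE_max = hf - φ

First, calculate the photon energy:
E_photon = hf = (6.626×10⁻³⁴ J·s)(1.927e+15 Hz)
E_photon = 7.9694 eV

Then, the maximum kinetic energy:
KE_max = E_photon - φ = 7.9694 eV - 3.51 eV = 4.4594 eV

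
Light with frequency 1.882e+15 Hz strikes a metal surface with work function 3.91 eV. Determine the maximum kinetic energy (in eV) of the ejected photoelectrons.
3.8733 eV

Using Einstein's photoelectric equation: KE_max = hf - φ

First, calculate the photon energy:
E_photon = hf = (6.626×10⁻³⁴ J·s)(1.882e+15 Hz)
E_photon = 7.7833 eV

Then, the maximum kinetic energy:
KE_max = E_photon - φ = 7.7833 eV - 3.91 eV = 3.8733 eV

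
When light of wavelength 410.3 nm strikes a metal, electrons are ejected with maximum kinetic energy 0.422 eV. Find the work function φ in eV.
2.60 eV

From Einstein's photoelectric equation: KE_max = hf - φ = hc/λ - φ

Rearranging for φ:
φ = hc/λ - KE_max

Calculate photon energy:
E_photon = hc/λ = 3.0218 eV

Therefore:
φ = 3.0218 - 0.422 = 2.60 eV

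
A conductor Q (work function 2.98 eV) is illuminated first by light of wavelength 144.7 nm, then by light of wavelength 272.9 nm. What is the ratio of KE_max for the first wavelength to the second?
3.5749

Using Einstein's equation: KE_max = hc/λ - φ

For λ₁ = 144.7 nm:
E₁ = hc/λ₁ = 8.5684 eV
KE₁ = E₁ - φ = 8.5684 - 2.98 = 5.5884 eV

For λ₂ = 272.9 nm:
E₂ = hc/λ₂ = 4.5432 eV
KE₂ = E₂ - φ = 4.5432 - 2.98 = 1.5632 eV

Ratio: KE₁/KE₂ = 5.5884/1.5632 = 3.5749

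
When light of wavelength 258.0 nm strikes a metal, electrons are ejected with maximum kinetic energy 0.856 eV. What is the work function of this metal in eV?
3.95 eV

From Einstein's photoelectric equation: KE_max = hf - φ = hc/λ - φ

Rearranging for φ:
φ = hc/λ - KE_max

Calculate photon energy:
E_photon = hc/λ = 4.8056 eV

Therefore:
φ = 4.8056 - 0.856 = 3.95 eV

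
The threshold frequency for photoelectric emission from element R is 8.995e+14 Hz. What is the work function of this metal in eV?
3.72 eV

At the threshold frequency, photon energy equals work function:
φ = hf₀

Calculating:
φ = (6.626×10⁻³⁴ J·s)(8.995e+14 Hz)
φ = 3.72 eV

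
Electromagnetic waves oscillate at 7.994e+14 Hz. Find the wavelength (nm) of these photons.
375.02 nm

Using the wave equation: c = fλ

Solving for wavelength:
λ = c/f = (3×10⁸ m/s) / (7.994e+14 Hz)
λ = 375.02 nm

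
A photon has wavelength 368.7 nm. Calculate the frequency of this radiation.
8.1311e+14 Hz

Using the wave equation: c = fλ

Solving for frequency:
f = c/λ = (3×10⁸ m/s) / (368.7×10⁻⁹ m)
f = 8.1311e+14 Hz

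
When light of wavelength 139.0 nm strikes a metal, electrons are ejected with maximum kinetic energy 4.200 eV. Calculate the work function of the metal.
4.72 eV

From Einstein's photoelectric equation: KE_max = hf - φ = hc/λ - φ

Rearranging for φ:
φ = hc/λ - KE_max

Calculate photon energy:
E_photon = hc/λ = 8.9197 eV

Therefore:
φ = 8.9197 - 4.200 = 4.72 eV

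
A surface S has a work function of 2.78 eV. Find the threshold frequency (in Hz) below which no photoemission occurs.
6.7220e+14 Hz

The threshold frequency is when the photon energy equals the work function:
hf₀ = φ

Solving for f₀:
f₀ = φ/h = (2.78 eV × 1.602×10⁻¹⁹ J/eV) / (6.626×10⁻³⁴ J·s)
f₀ = 6.7220e+14 Hz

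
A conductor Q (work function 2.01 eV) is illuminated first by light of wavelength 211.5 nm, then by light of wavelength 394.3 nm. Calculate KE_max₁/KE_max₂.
3.3957

Using Einstein's equation: KE_max = hc/λ - φ

For λ₁ = 211.5 nm:
E₁ = hc/λ₁ = 5.8621 eV
KE₁ = E₁ - φ = 5.8621 - 2.01 = 3.8521 eV

For λ₂ = 394.3 nm:
E₂ = hc/λ₂ = 3.1444 eV
KE₂ = E₂ - φ = 3.1444 - 2.01 = 1.1344 eV

Ratio: KE₁/KE₂ = 3.8521/1.1344 = 3.3957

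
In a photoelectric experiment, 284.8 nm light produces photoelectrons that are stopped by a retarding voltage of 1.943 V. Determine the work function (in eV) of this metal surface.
2.41 eV

The stopping potential gives the maximum kinetic energy: KE_max = eV_s = 1.943 eV

From Einstein's photoelectric equation: KE_max = hc/λ - φ
Rearranging: φ = hc/λ - KE_max

Calculate photon energy:
E_photon = hc/λ = (6.626×10⁻³⁴ J·s)(3×10⁸ m/s) / (284.8×10⁻⁹ m) = 4.3534 eV

Therefore:
φ = 4.3534 - 1.943 = 2.41 eV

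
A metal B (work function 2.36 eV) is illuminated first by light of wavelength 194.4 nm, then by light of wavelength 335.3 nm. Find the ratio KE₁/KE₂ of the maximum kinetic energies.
3.0035

Using Einstein's equation: KE_max = hc/λ - φ

For λ₁ = 194.4 nm:
E₁ = hc/λ₁ = 6.3778 eV
KE₁ = E₁ - φ = 6.3778 - 2.36 = 4.0178 eV

For λ₂ = 335.3 nm:
E₂ = hc/λ₂ = 3.6977 eV
KE₂ = E₂ - φ = 3.6977 - 2.36 = 1.3377 eV

Ratio: KE₁/KE₂ = 4.0178/1.3377 = 3.0035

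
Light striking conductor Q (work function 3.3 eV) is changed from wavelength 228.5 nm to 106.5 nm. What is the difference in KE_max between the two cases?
6.2157 eV

Using Einstein's equation: KE_max = hc/λ - φ

For λ₁ = 228.5 nm:
KE₁ = hc/λ₁ - φ = 5.4260 - 3.3 = 2.1260 eV

For λ₂ = 106.5 nm:
KE₂ = hc/λ₂ - φ = 11.6417 - 3.3 = 8.3417 eV

Change in KE:
ΔKE = KE₂ - KE₁ = 8.3417 - 2.1260 = 6.2157 eV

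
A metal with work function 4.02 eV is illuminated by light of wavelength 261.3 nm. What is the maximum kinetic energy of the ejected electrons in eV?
0.7249 eV

Using Einstein's photoelectric equation: KE_max = hf - φ = hc/λ - φ

First, calculate the photon energy:
E_photon = hc/λ = (6.626×10⁻³⁴ J·s)(3×10⁸ m/s) / (261.3×10⁻⁹ m)
E_photon = 4.7449 eV

Then, the maximum kinetic energy:
KE_max = E_photon - φ = 4.7449 eV - 4.02 eV = 0.7249 eV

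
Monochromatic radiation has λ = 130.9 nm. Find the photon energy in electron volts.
9.4717 eV

Using E = hf = hc/λ:

E = hc/λ = (6.626×10⁻³⁴ J·s)(3×10⁸ m/s) / (130.9×10⁻⁹ m)
E = 9.4717 eV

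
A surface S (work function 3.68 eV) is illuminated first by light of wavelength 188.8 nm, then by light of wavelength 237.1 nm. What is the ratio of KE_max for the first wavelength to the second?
1.8635

Using Einstein's equation: KE_max = hc/λ - φ

For λ₁ = 188.8 nm:
E₁ = hc/λ₁ = 6.5670 eV
KE₁ = E₁ - φ = 6.5670 - 3.68 = 2.8870 eV

For λ₂ = 237.1 nm:
E₂ = hc/λ₂ = 5.2292 eV
KE₂ = E₂ - φ = 5.2292 - 3.68 = 1.5492 eV

Ratio: KE₁/KE₂ = 2.8870/1.5492 = 1.8635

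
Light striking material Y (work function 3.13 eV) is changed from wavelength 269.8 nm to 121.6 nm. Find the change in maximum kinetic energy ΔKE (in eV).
5.6007 eV

Using Einstein's equation: KE_max = hc/λ - φ

For λ₁ = 269.8 nm:
KE₁ = hc/λ₁ - φ = 4.5954 - 3.13 = 1.4654 eV

For λ₂ = 121.6 nm:
KE₂ = hc/λ₂ - φ = 10.1961 - 3.13 = 7.0661 eV

Change in KE:
ΔKE = KE₂ - KE₁ = 7.0661 - 1.4654 = 5.6007 eV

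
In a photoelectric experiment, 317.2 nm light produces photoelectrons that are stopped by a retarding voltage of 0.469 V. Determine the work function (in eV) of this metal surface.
3.44 eV

The stopping potential gives the maximum kinetic energy: KE_max = eV_s = 0.469 eV

From Einstein's photoelectric equation: KE_max = hc/λ - φ
Rearranging: φ = hc/λ - KE_max

Calculate photon energy:
E_photon = hc/λ = (6.626×10⁻³⁴ J·s)(3×10⁸ m/s) / (317.2×10⁻⁹ m) = 3.9087 eV

Therefore:
φ = 3.9087 - 0.469 = 3.44 eV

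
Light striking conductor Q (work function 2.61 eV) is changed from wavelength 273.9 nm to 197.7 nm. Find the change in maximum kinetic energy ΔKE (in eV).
1.7447 eV

Using Einstein's equation: KE_max = hc/λ - φ

For λ₁ = 273.9 nm:
KE₁ = hc/λ₁ - φ = 4.5266 - 2.61 = 1.9166 eV

For λ₂ = 197.7 nm:
KE₂ = hc/λ₂ - φ = 6.2713 - 2.61 = 3.6613 eV

Change in KE:
ΔKE = KE₂ - KE₁ = 3.6613 - 1.9166 = 1.7447 eV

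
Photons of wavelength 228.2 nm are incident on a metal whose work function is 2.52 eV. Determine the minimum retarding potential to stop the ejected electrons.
2.9131 V

The stopping potential V_s satisfies: eV_s = KE_max

First, find KE_max using Einstein's equation:
E_photon = hc/λ = 5.4331 eV
KE_max = E_photon - φ = 5.4331 - 2.52 = 2.9131 eV

Since eV_s = KE_max:
V_s = KE_max/e = 2.9131 V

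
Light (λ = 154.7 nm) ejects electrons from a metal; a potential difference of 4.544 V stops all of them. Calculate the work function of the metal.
3.47 eV

The stopping potential gives the maximum kinetic energy: KE_max = eV_s = 4.544 eV

From Einstein's photoelectric equation: KE_max = hc/λ - φ
Rearranging: φ = hc/λ - KE_max

Calculate photon energy:
E_photon = hc/λ = (6.626×10⁻³⁴ J·s)(3×10⁸ m/s) / (154.7×10⁻⁹ m) = 8.0145 eV

Therefore:
φ = 8.0145 - 4.544 = 3.47 eV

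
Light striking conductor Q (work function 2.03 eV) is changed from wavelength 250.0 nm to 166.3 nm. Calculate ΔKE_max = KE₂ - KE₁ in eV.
2.4961 eV

Using Einstein's equation: KE_max = hc/λ - φ

For λ₁ = 250.0 nm:
KE₁ = hc/λ₁ - φ = 4.9594 - 2.03 = 2.9294 eV

For λ₂ = 166.3 nm:
KE₂ = hc/λ₂ - φ = 7.4555 - 2.03 = 5.4255 eV

Change in KE:
ΔKE = KE₂ - KE₁ = 5.4255 - 2.9294 = 2.4961 eV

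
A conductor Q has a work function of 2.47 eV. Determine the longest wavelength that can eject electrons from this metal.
501.96 nm

The threshold wavelength is when the photon energy equals the work function:
hc/λ₀ = φ

Solving for λ₀:
λ₀ = hc/φ = (6.626×10⁻³⁴ J·s)(3×10⁸ m/s) / (2.47 eV × 1.602×10⁻¹⁹ J/eV)
λ₀ = 501.96 nm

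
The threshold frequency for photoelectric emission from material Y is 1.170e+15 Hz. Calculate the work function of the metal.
4.84 eV

At the threshold frequency, photon energy equals work function:
φ = hf₀

Calculating:
φ = (6.626×10⁻³⁴ J·s)(1.170e+15 Hz)
φ = 4.84 eV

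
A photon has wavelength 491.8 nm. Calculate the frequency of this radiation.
6.0958e+14 Hz

Using the wave equation: c = fλ

Solving for frequency:
f = c/λ = (3×10⁸ m/s) / (491.8×10⁻⁹ m)
f = 6.0958e+14 Hz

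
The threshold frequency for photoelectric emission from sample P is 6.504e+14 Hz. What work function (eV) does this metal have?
2.69 eV

At the threshold frequency, photon energy equals work function:
φ = hf₀

Calculating:
φ = (6.626×10⁻³⁴ J·s)(6.504e+14 Hz)
φ = 2.69 eV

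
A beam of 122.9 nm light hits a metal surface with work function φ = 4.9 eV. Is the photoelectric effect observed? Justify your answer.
Yes

For photoemission, the photon energy must exceed the work function.

Photon energy: E = hc/λ = 10.0882 eV
Work function: φ = 4.9 eV

Since E_photon (10.0882 eV) > φ (4.9 eV), photoemission WILL occur.
The threshold wavelength is λ₀ = hc/φ = 253.0 nm.
Since 122.9 nm < 253.0 nm, the light has sufficient energy.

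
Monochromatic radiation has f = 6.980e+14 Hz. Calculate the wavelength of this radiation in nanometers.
429.50 nm

Using the wave equation: c = fλ

Solving for wavelength:
λ = c/f = (3×10⁸ m/s) / (6.980e+14 Hz)
λ = 429.50 nm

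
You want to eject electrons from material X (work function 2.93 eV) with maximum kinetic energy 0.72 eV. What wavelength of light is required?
339.68 nm

From Einstein's equation: KE_max = hc/λ - φ

Rearranging for λ:
hc/λ = KE_max + φ
λ = hc/(KE_max + φ)

Required photon energy:
E_photon = KE_max + φ = 0.72 + 2.93 = 3.65 eV

Required wavelength:
λ = hc/E_photon = (6.626×10⁻³⁴)(3×10⁸) / (3.65 × 1.602×10⁻¹⁹)
λ = 339.68 nm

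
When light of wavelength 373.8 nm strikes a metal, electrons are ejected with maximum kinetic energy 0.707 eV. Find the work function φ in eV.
2.61 eV

From Einstein's photoelectric equation: KE_max = hf - φ = hc/λ - φ

Rearranging for φ:
φ = hc/λ - KE_max

Calculate photon energy:
E_photon = hc/λ = 3.3169 eV

Therefore:
φ = 3.3169 - 0.707 = 2.61 eV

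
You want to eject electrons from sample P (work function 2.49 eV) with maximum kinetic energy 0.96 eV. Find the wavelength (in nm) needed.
359.37 nm

From Einstein's equation: KE_max = hc/λ - φ

Rearranging for λ:
hc/λ = KE_max + φ
λ = hc/(KE_max + φ)

Required photon energy:
E_photon = KE_max + φ = 0.96 + 2.49 = 3.45 eV

Required wavelength:
λ = hc/E_photon = (6.626×10⁻³⁴)(3×10⁸) / (3.45 × 1.602×10⁻¹⁹)
λ = 359.37 nm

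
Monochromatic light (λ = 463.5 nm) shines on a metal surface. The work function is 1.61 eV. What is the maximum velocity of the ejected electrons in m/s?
6.1206e+05 m/s

First, find the maximum kinetic energy:
E_photon = hc/λ = 2.6750 eV
KE_max = E_photon - φ = 2.6750 - 1.61 = 1.0650 eV

Convert to Joules: KE_max = 1.0650 × 1.602×10⁻¹⁹ J = 1.7062e-19 J

Then use KE = ½mv² to find velocity:
v = √(2·KE/m) = √(2 × 1.7062e-19 J / 9.109e-31 kg)
v = 6.1206e+05 m/s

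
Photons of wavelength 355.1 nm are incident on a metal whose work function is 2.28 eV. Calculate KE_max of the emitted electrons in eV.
1.2115 eV

Using Einstein's photoelectric equation: KE_max = hf - φ = hc/λ - φ

First, calculate the photon energy:
E_photon = hc/λ = (6.626×10⁻³⁴ J·s)(3×10⁸ m/s) / (355.1×10⁻⁹ m)
E_photon = 3.4915 eV

Then, the maximum kinetic energy:
KE_max = E_photon - φ = 3.4915 eV - 2.28 eV = 1.2115 eV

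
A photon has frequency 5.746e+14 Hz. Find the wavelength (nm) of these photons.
521.74 nm

Using the wave equation: c = fλ

Solving for wavelength:
λ = c/f = (3×10⁸ m/s) / (5.746e+14 Hz)
λ = 521.74 nm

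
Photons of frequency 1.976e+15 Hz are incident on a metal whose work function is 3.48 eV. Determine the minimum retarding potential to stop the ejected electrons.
4.6921 V

The stopping potential V_s satisfies: eV_s = KE_max

First, find KE_max using Einstein's equation:
E_photon = hf = (6.626×10⁻³⁴ J·s)(1.976e+15 Hz) = 8.1721 eV
KE_max = E_photon - φ = 8.1721 - 3.48 = 4.6921 eV

Since eV_s = KE_max:
V_s = KE_max/e = 4.6921 V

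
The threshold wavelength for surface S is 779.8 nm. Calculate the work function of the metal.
1.59 eV

At the threshold wavelength, photon energy equals work function:
φ = hc/λ₀

Calculating:
φ = (6.626×10⁻³⁴ J·s)(3×10⁸ m/s) / (779.8×10⁻⁹ m)
φ = 1.59 eV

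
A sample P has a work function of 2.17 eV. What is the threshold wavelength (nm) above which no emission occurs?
571.36 nm

The threshold wavelength is when the photon energy equals the work function:
hc/λ₀ = φ

Solving for λ₀:
λ₀ = hc/φ = (6.626×10⁻³⁴ J·s)(3×10⁸ m/s) / (2.17 eV × 1.602×10⁻¹⁹ J/eV)
λ₀ = 571.36 nm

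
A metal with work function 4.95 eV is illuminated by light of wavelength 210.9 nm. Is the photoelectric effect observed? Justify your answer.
Yes

For photoemission, the photon energy must exceed the work function.

Photon energy: E = hc/λ = 5.8788 eV
Work function: φ = 4.95 eV

Since E_photon (5.8788 eV) > φ (4.95 eV), photoemission WILL occur.
The threshold wavelength is λ₀ = hc/φ = 250.5 nm.
Since 210.9 nm < 250.5 nm, the light has sufficient energy.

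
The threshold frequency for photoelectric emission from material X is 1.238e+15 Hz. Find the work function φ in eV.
5.12 eV

At the threshold frequency, photon energy equals work function:
φ = hf₀

Calculating:
φ = (6.626×10⁻³⁴ J·s)(1.238e+15 Hz)
φ = 5.12 eV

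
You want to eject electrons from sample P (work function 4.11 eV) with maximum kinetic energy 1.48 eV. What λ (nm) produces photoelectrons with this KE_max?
221.80 nm

From Einstein's equation: KE_max = hc/λ - φ

Rearranging for λ:
hc/λ = KE_max + φ
λ = hc/(KE_max + φ)

Required photon energy:
E_photon = KE_max + φ = 1.48 + 4.11 = 5.59 eV

Required wavelength:
λ = hc/E_photon = (6.626×10⁻³⁴)(3×10⁸) / (5.59 × 1.602×10⁻¹⁹)
λ = 221.80 nm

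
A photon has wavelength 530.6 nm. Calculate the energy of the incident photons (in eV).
2.3367 eV

Using E = hf = hc/λ:

E = hc/λ = (6.626×10⁻³⁴ J·s)(3×10⁸ m/s) / (530.6×10⁻⁹ m)
E = 2.3367 eV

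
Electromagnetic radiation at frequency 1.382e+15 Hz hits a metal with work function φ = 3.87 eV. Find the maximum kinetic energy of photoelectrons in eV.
1.8455 eV

Using Einstein's photoelectric equation: KE_max = hf - φ

First, calculate the photon energy:
E_photon = hf = (6.626×10⁻³⁴ J·s)(1.382e+15 Hz)
E_photon = 5.7155 eV

Then, the maximum kinetic energy:
KE_max = E_photon - φ = 5.7155 eV - 3.87 eV = 1.8455 eV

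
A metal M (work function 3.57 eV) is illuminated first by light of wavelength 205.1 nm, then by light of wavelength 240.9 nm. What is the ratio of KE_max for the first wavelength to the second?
1.5698

Using Einstein's equation: KE_max = hc/λ - φ

For λ₁ = 205.1 nm:
E₁ = hc/λ₁ = 6.0451 eV
KE₁ = E₁ - φ = 6.0451 - 3.57 = 2.4751 eV

For λ₂ = 240.9 nm:
E₂ = hc/λ₂ = 5.1467 eV
KE₂ = E₂ - φ = 5.1467 - 3.57 = 1.5767 eV

Ratio: KE₁/KE₂ = 2.4751/1.5767 = 1.5698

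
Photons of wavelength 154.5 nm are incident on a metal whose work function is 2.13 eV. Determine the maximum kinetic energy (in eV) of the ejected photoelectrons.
5.8949 eV

Using Einstein's photoelectric equation: KE_max = hf - φ = hc/λ - φ

First, calculate the photon energy:
E_photon = hc/λ = (6.626×10⁻³⁴ J·s)(3×10⁸ m/s) / (154.5×10⁻⁹ m)
E_photon = 8.0249 eV

Then, the maximum kinetic energy:
KE_max = E_photon - φ = 8.0249 eV - 2.13 eV = 5.8949 eV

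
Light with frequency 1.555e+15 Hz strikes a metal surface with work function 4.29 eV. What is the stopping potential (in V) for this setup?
2.1410 V

The stopping potential V_s satisfies: eV_s = KE_max

First, find KE_max using Einstein's equation:
E_photon = hf = (6.626×10⁻³⁴ J·s)(1.555e+15 Hz) = 6.4310 eV
KE_max = E_photon - φ = 6.4310 - 4.29 = 2.1410 eV

Since eV_s = KE_max:
V_s = KE_max/e = 2.1410 V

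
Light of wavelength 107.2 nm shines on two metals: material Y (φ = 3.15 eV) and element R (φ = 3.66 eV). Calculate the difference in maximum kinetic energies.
0.5100 eV

Using KE_max = hc/λ - φ for each metal:

Photon energy: E = hc/λ = 11.5657 eV

For material Y (φ₁ = 3.15 eV):
KE₁ = E - φ₁ = 11.5657 - 3.15 = 8.4157 eV

For element R (φ₂ = 3.66 eV):
KE₂ = E - φ₂ = 11.5657 - 3.66 = 7.9057 eV

Difference:
ΔKE = KE₁ - KE₂ = 8.4157 - 7.9057 = 0.5100 eV

Note: The difference equals the difference in work functions: 3.66 - 3.15 = 0.51 eV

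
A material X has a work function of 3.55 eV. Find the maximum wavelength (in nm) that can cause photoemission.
349.25 nm

The threshold wavelength is when the photon energy equals the work function:
hc/λ₀ = φ

Solving for λ₀:
λ₀ = hc/φ = (6.626×10⁻³⁴ J·s)(3×10⁸ m/s) / (3.55 eV × 1.602×10⁻¹⁹ J/eV)
λ₀ = 349.25 nm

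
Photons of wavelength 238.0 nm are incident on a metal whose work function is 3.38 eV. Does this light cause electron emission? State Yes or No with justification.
Yes

For photoemission, the photon energy must exceed the work function.

Photon energy: E = hc/λ = 5.2094 eV
Work function: φ = 3.38 eV

Since E_photon (5.2094 eV) > φ (3.38 eV), photoemission WILL occur.
The threshold wavelength is λ₀ = hc/φ = 366.8 nm.
Since 238.0 nm < 366.8 nm, the light has sufficient energy.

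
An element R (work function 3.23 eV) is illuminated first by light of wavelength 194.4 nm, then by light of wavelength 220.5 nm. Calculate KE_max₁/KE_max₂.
1.3155

Using Einstein's equation: KE_max = hc/λ - φ

For λ₁ = 194.4 nm:
E₁ = hc/λ₁ = 6.3778 eV
KE₁ = E₁ - φ = 6.3778 - 3.23 = 3.1478 eV

For λ₂ = 220.5 nm:
E₂ = hc/λ₂ = 5.6229 eV
KE₂ = E₂ - φ = 5.6229 - 3.23 = 2.3929 eV

Ratio: KE₁/KE₂ = 3.1478/2.3929 = 1.3155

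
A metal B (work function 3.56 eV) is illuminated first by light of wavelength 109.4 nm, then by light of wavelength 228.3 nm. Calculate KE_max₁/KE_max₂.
4.1551

Using Einstein's equation: KE_max = hc/λ - φ

For λ₁ = 109.4 nm:
E₁ = hc/λ₁ = 11.3331 eV
KE₁ = E₁ - φ = 11.3331 - 3.56 = 7.7731 eV

For λ₂ = 228.3 nm:
E₂ = hc/λ₂ = 5.4308 eV
KE₂ = E₂ - φ = 5.4308 - 3.56 = 1.8708 eV

Ratio: KE₁/KE₂ = 7.7731/1.8708 = 4.1551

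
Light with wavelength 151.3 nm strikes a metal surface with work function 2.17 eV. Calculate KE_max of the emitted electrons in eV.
6.0246 eV

Using Einstein's photoelectric equation: KE_max = hf - φ = hc/λ - φ

First, calculate the photon energy:
E_photon = hc/λ = (6.626×10⁻³⁴ J·s)(3×10⁸ m/s) / (151.3×10⁻⁹ m)
E_photon = 8.1946 eV

Then, the maximum kinetic energy:
KE_max = E_photon - φ = 8.1946 eV - 2.17 eV = 6.0246 eV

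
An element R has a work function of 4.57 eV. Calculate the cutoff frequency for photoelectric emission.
1.1050e+15 Hz

The threshold frequency is when the photon energy equals the work function:
hf₀ = φ

Solving for f₀:
f₀ = φ/h = (4.57 eV × 1.602×10⁻¹⁹ J/eV) / (6.626×10⁻³⁴ J·s)
f₀ = 1.1050e+15 Hz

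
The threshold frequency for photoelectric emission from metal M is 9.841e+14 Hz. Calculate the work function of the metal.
4.07 eV

At the threshold frequency, photon energy equals work function:
φ = hf₀

Calculating:
φ = (6.626×10⁻³⁴ J·s)(9.841e+14 Hz)
φ = 4.07 eV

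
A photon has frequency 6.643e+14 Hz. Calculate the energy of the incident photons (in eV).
2.7473 eV

Using E = hf:

E = hf = (6.626×10⁻³⁴ J·s)(6.643e+14 Hz)
E = 2.7473 eV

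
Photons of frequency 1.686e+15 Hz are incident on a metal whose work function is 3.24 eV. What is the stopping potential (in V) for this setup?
3.7327 V

The stopping potential V_s satisfies: eV_s = KE_max

First, find KE_max using Einstein's equation:
E_photon = hf = (6.626×10⁻³⁴ J·s)(1.686e+15 Hz) = 6.9727 eV
KE_max = E_photon - φ = 6.9727 - 3.24 = 3.7327 eV

Since eV_s = KE_max:
V_s = KE_max/e = 3.7327 V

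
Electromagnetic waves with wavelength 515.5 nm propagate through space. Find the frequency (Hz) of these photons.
5.8156e+14 Hz

Using the wave equation: c = fλ

Solving for frequency:
f = c/λ = (3×10⁸ m/s) / (515.5×10⁻⁹ m)
f = 5.8156e+14 Hz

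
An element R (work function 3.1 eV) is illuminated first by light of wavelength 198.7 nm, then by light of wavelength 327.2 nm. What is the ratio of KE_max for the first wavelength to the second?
4.5554

Using Einstein's equation: KE_max = hc/λ - φ

For λ₁ = 198.7 nm:
E₁ = hc/λ₁ = 6.2398 eV
KE₁ = E₁ - φ = 6.2398 - 3.1 = 3.1398 eV

For λ₂ = 327.2 nm:
E₂ = hc/λ₂ = 3.7892 eV
KE₂ = E₂ - φ = 3.7892 - 3.1 = 0.6892 eV

Ratio: KE₁/KE₂ = 3.1398/0.6892 = 4.5554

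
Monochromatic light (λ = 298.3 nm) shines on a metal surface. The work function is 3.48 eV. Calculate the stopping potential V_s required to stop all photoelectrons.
0.6764 V

The stopping potential V_s satisfies: eV_s = KE_max

First, find KE_max using Einstein's equation:
E_photon = hc/λ = 4.1564 eV
KE_max = E_photon - φ = 4.1564 - 3.48 = 0.6764 eV

Since eV_s = KE_max:
V_s = KE_max/e = 0.6764 V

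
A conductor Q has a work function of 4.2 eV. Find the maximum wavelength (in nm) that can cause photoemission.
295.20 nm

The threshold wavelength is when the photon energy equals the work function:
hc/λ₀ = φ

Solving for λ₀:
λ₀ = hc/φ = (6.626×10⁻³⁴ J·s)(3×10⁸ m/s) / (4.2 eV × 1.602×10⁻¹⁹ J/eV)
λ₀ = 295.20 nm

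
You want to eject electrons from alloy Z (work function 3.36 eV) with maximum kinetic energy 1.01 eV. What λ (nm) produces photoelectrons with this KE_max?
283.72 nm

From Einstein's equation: KE_max = hc/λ - φ

Rearranging for λ:
hc/λ = KE_max + φ
λ = hc/(KE_max + φ)

Required photon energy:
E_photon = KE_max + φ = 1.01 + 3.36 = 4.37 eV

Required wavelength:
λ = hc/E_photon = (6.626×10⁻³⁴)(3×10⁸) / (4.37 × 1.602×10⁻¹⁹)
λ = 283.72 nm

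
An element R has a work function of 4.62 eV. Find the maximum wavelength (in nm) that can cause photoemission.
268.36 nm

The threshold wavelength is when the photon energy equals the work function:
hc/λ₀ = φ

Solving for λ₀:
λ₀ = hc/φ = (6.626×10⁻³⁴ J·s)(3×10⁸ m/s) / (4.62 eV × 1.602×10⁻¹⁹ J/eV)
λ₀ = 268.36 nm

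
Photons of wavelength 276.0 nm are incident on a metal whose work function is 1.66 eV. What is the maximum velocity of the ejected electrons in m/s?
9.9813e+05 m/s

First, find the maximum kinetic energy:
E_photon = hc/λ = 4.4922 eV
KE_max = E_photon - φ = 4.4922 - 1.66 = 2.8322 eV

Convert to Joules: KE_max = 2.8322 × 1.602×10⁻¹⁹ J = 4.5377e-19 J

Then use KE = ½mv² to find velocity:
v = √(2·KE/m) = √(2 × 4.5377e-19 J / 9.109e-31 kg)
v = 9.9813e+05 m/s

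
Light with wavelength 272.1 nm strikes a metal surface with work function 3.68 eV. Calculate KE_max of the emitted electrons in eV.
0.8766 eV

Using Einstein's photoelectric equation: KE_max = hf - φ = hc/λ - φ

First, calculate the photon energy:
E_photon = hc/λ = (6.626×10⁻³⁴ J·s)(3×10⁸ m/s) / (272.1×10⁻⁹ m)
E_photon = 4.5566 eV

Then, the maximum kinetic energy:
KE_max = E_photon - φ = 4.5566 eV - 3.68 eV = 0.8766 eV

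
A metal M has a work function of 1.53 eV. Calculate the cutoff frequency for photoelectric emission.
3.6995e+14 Hz

The threshold frequency is when the photon energy equals the work function:
hf₀ = φ

Solving for f₀:
f₀ = φ/h = (1.53 eV × 1.602×10⁻¹⁹ J/eV) / (6.626×10⁻³⁴ J·s)
f₀ = 3.6995e+14 Hz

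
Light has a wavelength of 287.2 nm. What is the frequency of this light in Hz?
1.0438e+15 Hz

Using the wave equation: c = fλ

Solving for frequency:
f = c/λ = (3×10⁸ m/s) / (287.2×10⁻⁹ m)
f = 1.0438e+15 Hz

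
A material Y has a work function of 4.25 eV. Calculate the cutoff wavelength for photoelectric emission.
291.73 nm

The threshold wavelength is when the photon energy equals the work function:
hc/λ₀ = φ

Solving for λ₀:
λ₀ = hc/φ = (6.626×10⁻³⁴ J·s)(3×10⁸ m/s) / (4.25 eV × 1.602×10⁻¹⁹ J/eV)
λ₀ = 291.73 nm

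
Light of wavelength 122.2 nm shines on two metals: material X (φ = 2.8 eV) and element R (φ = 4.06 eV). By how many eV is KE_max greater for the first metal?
1.2600 eV

Using KE_max = hc/λ - φ for each metal:

Photon energy: E = hc/λ = 10.1460 eV

For material X (φ₁ = 2.8 eV):
KE₁ = E - φ₁ = 10.1460 - 2.8 = 7.3460 eV

For element R (φ₂ = 4.06 eV):
KE₂ = E - φ₂ = 10.1460 - 4.06 = 6.0860 eV

Difference:
ΔKE = KE₁ - KE₂ = 7.3460 - 6.0860 = 1.2600 eV

Note: The difference equals the difference in work functions: 4.06 - 2.8 = 1.26 eV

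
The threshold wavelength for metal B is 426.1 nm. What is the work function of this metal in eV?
2.91 eV

At the threshold wavelength, photon energy equals work function:
φ = hc/λ₀

Calculating:
φ = (6.626×10⁻³⁴ J·s)(3×10⁸ m/s) / (426.1×10⁻⁹ m)
φ = 2.91 eV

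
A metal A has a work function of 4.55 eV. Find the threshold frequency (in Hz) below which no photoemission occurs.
1.1002e+15 Hz

The threshold frequency is when the photon energy equals the work function:
hf₀ = φ

Solving for f₀:
f₀ = φ/h = (4.55 eV × 1.602×10⁻¹⁹ J/eV) / (6.626×10⁻³⁴ J·s)
f₀ = 1.1002e+15 Hz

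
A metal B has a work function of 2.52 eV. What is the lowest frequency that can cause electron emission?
6.0933e+14 Hz

The threshold frequency is when the photon energy equals the work function:
hf₀ = φ

Solving for f₀:
f₀ = φ/h = (2.52 eV × 1.602×10⁻¹⁹ J/eV) / (6.626×10⁻³⁴ J·s)
f₀ = 6.0933e+14 Hz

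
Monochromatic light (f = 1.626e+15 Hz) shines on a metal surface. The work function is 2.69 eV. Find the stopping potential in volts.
4.0346 V

The stopping potential V_s satisfies: eV_s = KE_max

First, find KE_max using Einstein's equation:
E_photon = hf = (6.626×10⁻³⁴ J·s)(1.626e+15 Hz) = 6.7246 eV
KE_max = E_photon - φ = 6.7246 - 2.69 = 4.0346 eV

Since eV_s = KE_max:
V_s = KE_max/e = 4.0346 V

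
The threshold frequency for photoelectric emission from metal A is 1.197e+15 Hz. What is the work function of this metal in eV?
4.95 eV

At the threshold frequency, photon energy equals work function:
φ = hf₀

Calculating:
φ = (6.626×10⁻³⁴ J·s)(1.197e+15 Hz)
φ = 4.95 eV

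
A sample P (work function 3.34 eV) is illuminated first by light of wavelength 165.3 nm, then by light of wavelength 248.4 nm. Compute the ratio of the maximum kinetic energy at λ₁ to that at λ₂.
2.5195

Using Einstein's equation: KE_max = hc/λ - φ

For λ₁ = 165.3 nm:
E₁ = hc/λ₁ = 7.5006 eV
KE₁ = E₁ - φ = 7.5006 - 3.34 = 4.1606 eV

For λ₂ = 248.4 nm:
E₂ = hc/λ₂ = 4.9913 eV
KE₂ = E₂ - φ = 4.9913 - 3.34 = 1.6513 eV

Ratio: KE₁/KE₂ = 4.1606/1.6513 = 2.5195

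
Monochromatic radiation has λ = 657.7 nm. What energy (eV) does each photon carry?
1.8851 eV

Using E = hf = hc/λ:

E = hc/λ = (6.626×10⁻³⁴ J·s)(3×10⁸ m/s) / (657.7×10⁻⁹ m)
E = 1.8851 eV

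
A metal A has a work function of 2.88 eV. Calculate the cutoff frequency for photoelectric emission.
6.9638e+14 Hz

The threshold frequency is when the photon energy equals the work function:
hf₀ = φ

Solving for f₀:
f₀ = φ/h = (2.88 eV × 1.602×10⁻¹⁹ J/eV) / (6.626×10⁻³⁴ J·s)
f₀ = 6.9638e+14 Hz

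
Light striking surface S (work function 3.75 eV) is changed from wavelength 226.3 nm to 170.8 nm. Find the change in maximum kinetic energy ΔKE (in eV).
1.7803 eV

Using Einstein's equation: KE_max = hc/λ - φ

For λ₁ = 226.3 nm:
KE₁ = hc/λ₁ - φ = 5.4788 - 3.75 = 1.7288 eV

For λ₂ = 170.8 nm:
KE₂ = hc/λ₂ - φ = 7.2590 - 3.75 = 3.5090 eV

Change in KE:
ΔKE = KE₂ - KE₁ = 3.5090 - 1.7288 = 1.7803 eV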